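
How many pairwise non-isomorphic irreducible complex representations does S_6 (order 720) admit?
11

Explanation: The number of irreducible complex representations of a finite group equals its number of conjugacy classes. Conjugacy classes in S_6 correspond to cycle types, i.e. partitions of 6; there are p(6) = 11 of them, so S_6 (order 720) has exactly 11 irreducible complex representations.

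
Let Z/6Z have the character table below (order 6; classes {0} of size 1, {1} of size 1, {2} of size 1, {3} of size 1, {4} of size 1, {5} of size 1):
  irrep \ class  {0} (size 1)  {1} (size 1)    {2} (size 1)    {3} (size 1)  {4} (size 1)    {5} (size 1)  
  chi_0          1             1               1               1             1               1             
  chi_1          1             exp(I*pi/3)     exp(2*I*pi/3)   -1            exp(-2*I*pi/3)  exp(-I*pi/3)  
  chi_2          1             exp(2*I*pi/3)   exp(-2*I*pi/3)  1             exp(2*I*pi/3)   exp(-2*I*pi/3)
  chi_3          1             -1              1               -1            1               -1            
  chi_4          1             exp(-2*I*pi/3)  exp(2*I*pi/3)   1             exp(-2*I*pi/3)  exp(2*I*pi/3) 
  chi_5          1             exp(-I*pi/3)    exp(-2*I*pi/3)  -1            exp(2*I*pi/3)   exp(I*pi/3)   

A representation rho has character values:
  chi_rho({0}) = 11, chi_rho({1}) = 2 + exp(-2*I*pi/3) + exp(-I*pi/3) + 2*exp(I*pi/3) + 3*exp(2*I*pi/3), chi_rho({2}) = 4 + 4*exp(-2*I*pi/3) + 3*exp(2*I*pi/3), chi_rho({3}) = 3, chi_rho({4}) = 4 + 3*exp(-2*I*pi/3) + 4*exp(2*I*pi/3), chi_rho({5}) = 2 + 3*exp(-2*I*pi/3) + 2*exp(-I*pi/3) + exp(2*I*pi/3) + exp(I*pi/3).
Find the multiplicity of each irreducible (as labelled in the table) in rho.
Multiplicities: chi_0: 3, chi_1: 2, chi_2: 3, chi_3: 1, chi_4: 1, chi_5: 1.

Details: Use <chi_rho, chi> = (1/|G|) sum_C |C| * chi_rho(C) * conj(chi(C)) with |G| = 6 for each irreducible chi in the table:
  <chi_rho, chi_0> = (1/6)[1*(11)*conj(1) + 1*(2 + exp(-2*I*pi/3) + exp(-I*pi/3) + 2*exp(I*pi/3) + 3*exp(2*I*pi/3))*conj(1) + 1*(4 + 4*exp(-2*I*pi/3) + 3*exp(2*I*pi/3))*conj(1) + 1*(3)*conj(1) + 1*(4 + 3*exp(-2*I*pi/3) + 4*exp(2*I*pi/3))*conj(1) + 1*(2 + 3*exp(-2*I*pi/3) + 2*exp(-I*pi/3) + exp(2*I*pi/3) + exp(I*pi/3))*conj(1)]
      = (1/6)[(11) + (2 + exp(-2*I*pi/3) + exp(-I*pi/3) + 2*exp(I*pi/3) + 3*exp(2*I*pi/3)) + (4 + 4*exp(-2*I*pi/3) + 3*exp(2*I*pi/3)) + (3) + (4 + 3*exp(-2*I*pi/3) + 4*exp(2*I*pi/3)) + (2 + 3*exp(-2*I*pi/3) + 2*exp(-I*pi/3) + exp(2*I*pi/3) + exp(I*pi/3))] = 18/6 = 3
  <chi_rho, chi_1> = (1/6)[1*(11)*conj(1) + 1*(2 + exp(-2*I*pi/3) + exp(-I*pi/3) + 2*exp(I*pi/3) + 3*exp(2*I*pi/3))*conj(exp(I*pi/3)) + 1*(4 + 4*exp(-2*I*pi/3) + 3*exp(2*I*pi/3))*conj(exp(2*I*pi/3)) + 1*(3)*conj(-1) + 1*(4 + 3*exp(-2*I*pi/3) + 4*exp(2*I*pi/3))*conj(exp(-2*I*pi/3)) + 1*(2 + 3*exp(-2*I*pi/3) + 2*exp(-I*pi/3) + exp(2*I*pi/3) + exp(I*pi/3))*conj(exp(-I*pi/3))]
      = (1/6)[(11) + (3) + (-1) + (-3) + (-1) + (3)] = 12/6 = 2
  <chi_rho, chi_2> = (1/6)[1*(11)*conj(1) + 1*(2 + exp(-2*I*pi/3) + exp(-I*pi/3) + 2*exp(I*pi/3) + 3*exp(2*I*pi/3))*conj(exp(2*I*pi/3)) + 1*(4 + 4*exp(-2*I*pi/3) + 3*exp(2*I*pi/3))*conj(exp(-2*I*pi/3)) + 1*(3)*conj(1) + 1*(4 + 3*exp(-2*I*pi/3) + 4*exp(2*I*pi/3))*conj(exp(2*I*pi/3)) + 1*(2 + 3*exp(-2*I*pi/3) + 2*exp(-I*pi/3) + exp(2*I*pi/3) + exp(I*pi/3))*conj(exp(-2*I*pi/3))]
      = (1/6)[(11) + (2 + 2*exp(-2*I*pi/3) + 2*exp(-I*pi/3) + exp(2*I*pi/3)) + (4 + 3*exp(-2*I*pi/3) + 4*exp(2*I*pi/3)) + (3) + (4 + 4*exp(-2*I*pi/3) + 3*exp(2*I*pi/3)) + (2 + exp(-2*I*pi/3) + 2*exp(2*I*pi/3) + 2*exp(I*pi/3))] = 18/6 = 3
  <chi_rho, chi_3> = (1/6)[1*(11)*conj(1) + 1*(2 + exp(-2*I*pi/3) + exp(-I*pi/3) + 2*exp(I*pi/3) + 3*exp(2*I*pi/3))*conj(-1) + 1*(4 + 4*exp(-2*I*pi/3) + 3*exp(2*I*pi/3))*conj(1) + 1*(3)*conj(-1) + 1*(4 + 3*exp(-2*I*pi/3) + 4*exp(2*I*pi/3))*conj(1) + 1*(2 + 3*exp(-2*I*pi/3) + 2*exp(-I*pi/3) + exp(2*I*pi/3) + exp(I*pi/3))*conj(-1)]
      = (1/6)[(11) + (-2 - 3*exp(2*I*pi/3) - 2*exp(I*pi/3) - exp(-I*pi/3) - exp(-2*I*pi/3)) + (4 + 4*exp(-2*I*pi/3) + 3*exp(2*I*pi/3)) + (-3) + (4 + 3*exp(-2*I*pi/3) + 4*exp(2*I*pi/3)) + (-2 - exp(I*pi/3) - exp(2*I*pi/3) - 2*exp(-I*pi/3) - 3*exp(-2*I*pi/3))] = 6/6 = 1
  <chi_rho, chi_4> = (1/6)[1*(11)*conj(1) + 1*(2 + exp(-2*I*pi/3) + exp(-I*pi/3) + 2*exp(I*pi/3) + 3*exp(2*I*pi/3))*conj(exp(-2*I*pi/3)) + 1*(4 + 4*exp(-2*I*pi/3) + 3*exp(2*I*pi/3))*conj(exp(2*I*pi/3)) + 1*(3)*conj(1) + 1*(4 + 3*exp(-2*I*pi/3) + 4*exp(2*I*pi/3))*conj(exp(-2*I*pi/3)) + 1*(2 + 3*exp(-2*I*pi/3) + 2*exp(-I*pi/3) + exp(2*I*pi/3) + exp(I*pi/3))*conj(exp(2*I*pi/3))]
      = (1/6)[(11) + (-3) + (-1) + (3) + (-1) + (-3)] = 6/6 = 1
  <chi_rho, chi_5> = (1/6)[1*(11)*conj(1) + 1*(2 + exp(-2*I*pi/3) + exp(-I*pi/3) + 2*exp(I*pi/3) + 3*exp(2*I*pi/3))*conj(exp(-I*pi/3)) + 1*(4 + 4*exp(-2*I*pi/3) + 3*exp(2*I*pi/3))*conj(exp(-2*I*pi/3)) + 1*(3)*conj(-1) + 1*(4 + 3*exp(-2*I*pi/3) + 4*exp(2*I*pi/3))*conj(exp(2*I*pi/3)) + 1*(2 + 3*exp(-2*I*pi/3) + 2*exp(-I*pi/3) + exp(2*I*pi/3) + exp(I*pi/3))*conj(exp(I*pi/3))]
      = (1/6)[(11) + (-2 + exp(-I*pi/3) + 2*exp(2*I*pi/3) + 2*exp(I*pi/3)) + (4 + 3*exp(-2*I*pi/3) + 4*exp(2*I*pi/3)) + (-3) + (4 + 4*exp(-2*I*pi/3) + 3*exp(2*I*pi/3)) + (-2 + 2*exp(-2*I*pi/3) + 2*exp(-I*pi/3) + exp(I*pi/3))] = 6/6 = 1
(Exp terms are combined using exp(i*s)*conj(exp(i*t)) = exp(i*(s-t)), and sums of them are collapsed using the identity that for every m > 1 the m distinct m-th roots of unity sum to 0, e.g. 1 + exp(2*I*pi/3) + exp(-2*I*pi/3) = 0.)
Dimension check: dim(rho) = sum (mult * dim) = 3*1 + 2*1 + 3*1 + 1*1 + 1*1 + 1*1 = 11 = chi_rho(e) = 11.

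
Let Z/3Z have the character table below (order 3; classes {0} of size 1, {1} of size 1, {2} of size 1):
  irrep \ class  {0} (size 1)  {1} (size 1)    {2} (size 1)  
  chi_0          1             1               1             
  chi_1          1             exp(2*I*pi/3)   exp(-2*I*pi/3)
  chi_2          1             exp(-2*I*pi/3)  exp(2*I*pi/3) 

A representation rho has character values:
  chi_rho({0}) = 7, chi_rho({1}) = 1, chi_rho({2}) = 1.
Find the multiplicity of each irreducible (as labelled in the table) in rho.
Multiplicities: chi_0: 3, chi_1: 2, chi_2: 2.

Proof sketch: Use <chi_rho, chi> = (1/|G|) sum_C |C| * chi_rho(C) * conj(chi(C)) with |G| = 3 for each irreducible chi in the table:
  <chi_rho, chi_0> = (1/3)[1*(7)*conj(1) + 1*(1)*conj(1) + 1*(1)*conj(1)]
      = (1/3)[(7) + (1) + (1)] = 9/3 = 3
  <chi_rho, chi_1> = (1/3)[1*(7)*conj(1) + 1*(1)*conj(exp(2*I*pi/3)) + 1*(1)*conj(exp(-2*I*pi/3))]
      = (1/3)[(7) + (2 + 3*exp(-2*I*pi/3) + 2*exp(2*I*pi/3)) + (2 + 2*exp(-2*I*pi/3) + 3*exp(2*I*pi/3))] = 6/3 = 2
  <chi_rho, chi_2> = (1/3)[1*(7)*conj(1) + 1*(1)*conj(exp(-2*I*pi/3)) + 1*(1)*conj(exp(2*I*pi/3))]
      = (1/3)[(7) + (2 + 2*exp(-2*I*pi/3) + 3*exp(2*I*pi/3)) + (2 + 3*exp(-2*I*pi/3) + 2*exp(2*I*pi/3))] = 6/3 = 2
(Exp terms are combined using exp(i*s)*conj(exp(i*t)) = exp(i*(s-t)), and sums of them are collapsed using the identity that for every m > 1 the m distinct m-th roots of unity sum to 0, e.g. 1 + exp(2*I*pi/3) + exp(-2*I*pi/3) = 0.)
Dimension check: dim(rho) = sum (mult * dim) = 3*1 + 2*1 + 2*1 = 7 = chi_rho(e) = 7.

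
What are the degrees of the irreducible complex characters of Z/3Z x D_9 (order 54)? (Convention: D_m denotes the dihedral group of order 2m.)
Dimensions: 1, 1, 1, 1, 1, 1, 2, 2, 2, 2, 2, 2, 2, 2, 2, 2, 2, 2

Justification: There are 18 irreducibles (= number of conjugacy classes). Their dimensions d_i satisfy sum d_i^2 = |G| = 54: 1 + 1 + 1 + 1 + 1 + 1 + 4 + 4 + 4 + 4 + 4 + 4 + 4 + 4 + 4 + 4 + 4 + 4 = 54. (For the product with Z/3Z: each of the 3 1-dim characters of Z/3Z tensors with each irrep of D_9, giving 3 copies of each D_9-dimension.)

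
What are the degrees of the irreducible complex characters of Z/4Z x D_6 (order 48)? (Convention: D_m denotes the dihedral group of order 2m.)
Dimensions: 1, 1, 1, 1, 1, 1, 1, 1, 1, 1, 1, 1, 1, 1, 1, 1, 2, 2, 2, 2, 2, 2, 2, 2

Reasoning: There are 24 irreducibles (= number of conjugacy classes). Their dimensions d_i satisfy sum d_i^2 = |G| = 48: 1 + 1 + 1 + 1 + 1 + 1 + 1 + 1 + 1 + 1 + 1 + 1 + 1 + 1 + 1 + 1 + 4 + 4 + 4 + 4 + 4 + 4 + 4 + 4 = 48. (For the product with Z/4Z: each of the 4 1-dim characters of Z/4Z tensors with each irrep of D_6, giving 4 copies of each D_6-dimension.)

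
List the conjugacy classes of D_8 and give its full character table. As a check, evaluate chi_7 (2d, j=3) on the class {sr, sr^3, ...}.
Conjugacy classes: {e} of size 1, {r^4} of size 1, {r^1, r^7} of size 2, {r^2, r^6} of size 2, {r^3, r^5} of size 2, {s, sr^2, ...} of size 4, {sr, sr^3, ...} of size 4.
Character table:
  irrep \ class              {e} (size 1)  {r^4} (size 1)  {r^1, r^7} (size 2)  {r^2, r^6} (size 2)  {r^3, r^5} (size 2)  {s, sr^2, ...} (size 4)  {sr, sr^3, ...} (size 4)
  chi_1 (triv)               1             1               1                    1                    1                    1                        1                       
  chi_2 (sign: r->1, s->-1)  1             1               1                    1                    1                    -1                       -1                      
  chi_3 (r->-1, s->1)        1             1               -1                   1                    -1                   1                        -1                      
  chi_4 (r->-1, s->-1)       1             1               -1                   1                    -1                   -1                       1                       
  chi_5 (2d, j=1)            2             -2              sqrt(2)              0                    -sqrt(2)             0                        0                       
  chi_6 (2d, j=2)            2             2               0                    -2                   0                    0                        0                       
  chi_7 (2d, j=3)            2             -2              -sqrt(2)             0                    sqrt(2)              0                        0                       

Spot check: chi_7 (2d, j=3) on {sr, sr^3, ...} = 0.

Details: D_8 has order 2*8 = 16 with 7 conjugacy classes, hence 7 irreducibles. Sum of squared dims 1 + 1 + 1 + 1 + 4 + 4 + 4 = 16 = |G|. Linear characters come from the abelianisation; the 2-dimensional irreps have character r^k -> 2*cos(2*pi*j*k/8), reflections -> 0.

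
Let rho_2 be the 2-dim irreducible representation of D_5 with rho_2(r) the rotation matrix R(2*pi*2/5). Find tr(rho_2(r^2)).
chi_{rho_2}(r^2) = 2*cos(2*pi*2*2/5) = -1/2 + sqrt(5)/2

Argument: rho_2(r^2) is rotation by angle 2*pi*2*2/5, whose trace is 2*cos(2*pi*2*2/5) = -1/2 + sqrt(5)/2.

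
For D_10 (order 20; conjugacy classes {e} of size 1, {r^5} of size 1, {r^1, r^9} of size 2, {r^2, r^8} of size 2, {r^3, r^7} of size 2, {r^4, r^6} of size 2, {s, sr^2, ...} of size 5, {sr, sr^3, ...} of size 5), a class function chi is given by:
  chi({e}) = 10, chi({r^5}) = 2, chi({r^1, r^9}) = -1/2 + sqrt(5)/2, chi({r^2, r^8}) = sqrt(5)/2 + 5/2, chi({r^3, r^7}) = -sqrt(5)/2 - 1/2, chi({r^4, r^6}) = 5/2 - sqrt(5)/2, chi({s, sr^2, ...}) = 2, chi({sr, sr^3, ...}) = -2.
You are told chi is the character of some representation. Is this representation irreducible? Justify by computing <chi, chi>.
Not irreducible (reducible): <chi, chi> = 9 > 1.

Why: <chi, chi> = (1/|G|) sum_C |C| * |chi(C)|^2 = (1/20)[1*|10|^2 + 1*|2|^2 + 2*|-1/2 + sqrt(5)/2|^2 + 2*|sqrt(5)/2 + 5/2|^2 + 2*|-sqrt(5)/2 - 1/2|^2 + 2*|5/2 - sqrt(5)/2|^2 + 5*|2|^2 + 5*|-2|^2]
  = (1/20)[(100) + (4) + (3 - sqrt(5)) + (5*sqrt(5) + 15) + (sqrt(5) + 3) + (15 - 5*sqrt(5)) + (20) + (20)] = 180/20 = 9.
A character is irreducible iff <chi, chi> = 1, so this representation is reducible.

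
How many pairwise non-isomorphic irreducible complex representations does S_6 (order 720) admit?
11

Proof sketch: The number of irreducible complex representations of a finite group equals its number of conjugacy classes. Conjugacy classes in S_6 correspond to cycle types, i.e. partitions of 6; there are p(6) = 11 of them, so S_6 (order 720) has exactly 11 irreducible complex representations.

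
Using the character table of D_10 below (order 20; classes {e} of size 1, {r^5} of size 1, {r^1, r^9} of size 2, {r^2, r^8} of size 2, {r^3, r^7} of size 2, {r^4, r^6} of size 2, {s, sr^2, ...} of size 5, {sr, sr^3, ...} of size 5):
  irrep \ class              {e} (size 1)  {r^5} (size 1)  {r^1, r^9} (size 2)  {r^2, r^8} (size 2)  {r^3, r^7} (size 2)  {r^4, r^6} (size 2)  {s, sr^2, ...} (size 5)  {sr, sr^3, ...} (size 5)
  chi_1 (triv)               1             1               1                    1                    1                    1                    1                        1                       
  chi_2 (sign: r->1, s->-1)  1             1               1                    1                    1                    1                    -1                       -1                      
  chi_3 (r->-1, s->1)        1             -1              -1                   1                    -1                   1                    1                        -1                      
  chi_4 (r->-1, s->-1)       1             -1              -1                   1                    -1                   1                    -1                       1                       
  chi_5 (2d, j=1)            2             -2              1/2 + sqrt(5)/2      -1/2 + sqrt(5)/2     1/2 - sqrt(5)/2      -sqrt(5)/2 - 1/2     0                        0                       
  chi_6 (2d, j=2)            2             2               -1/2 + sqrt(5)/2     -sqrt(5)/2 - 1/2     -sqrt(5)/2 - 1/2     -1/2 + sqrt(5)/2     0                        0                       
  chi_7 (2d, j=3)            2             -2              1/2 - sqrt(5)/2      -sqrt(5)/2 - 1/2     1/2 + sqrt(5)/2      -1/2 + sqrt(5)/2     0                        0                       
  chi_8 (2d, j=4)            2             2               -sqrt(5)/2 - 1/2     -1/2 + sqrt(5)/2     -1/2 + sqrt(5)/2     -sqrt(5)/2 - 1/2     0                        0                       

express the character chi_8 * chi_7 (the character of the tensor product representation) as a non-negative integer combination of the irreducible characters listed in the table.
chi_8 tensor chi_7 = chi_5 + chi_7 (all other irreducibles have multiplicity 0).

Derivation: The character of a tensor product is the pointwise product (chi_8 * chi_7)(C) = chi_8(C) * chi_7(C):
  {e}: (2)*(2), {r^5}: (2)*(-2), {r^1, r^9}: (-sqrt(5)/2 - 1/2)*(1/2 - sqrt(5)/2), {r^2, r^8}: (-1/2 + sqrt(5)/2)*(-sqrt(5)/2 - 1/2), {r^3, r^7}: (-1/2 + sqrt(5)/2)*(1/2 + sqrt(5)/2), {r^4, r^6}: (-sqrt(5)/2 - 1/2)*(-1/2 + sqrt(5)/2), {s, sr^2, ...}: (0)*(0), {sr, sr^3, ...}: (0)*(0)
so (chi_8 * chi_7) takes values
  {e} -> 4, {r^5} -> -4, {r^1, r^9} -> 1, {r^2, r^8} -> -1, {r^3, r^7} -> 1, {r^4, r^6} -> -1, {s, sr^2, ...} -> 0, {sr, sr^3, ...} -> 0.
Now take the inner product of this character with each irreducible chi from the table, <chi_8*chi_7, chi> = (1/20) sum_C |C| (chi_8*chi_7)(C) conj(chi(C)):
  <chi_8*chi_7, chi_1> = (1/20)[1*(4)*conj(1) + 1*(-4)*conj(1) + 2*(1)*conj(1) + 2*(-1)*conj(1) + 2*(1)*conj(1) + 2*(-1)*conj(1) + 5*(0)*conj(1) + 5*(0)*conj(1)]
      = (1/20)[(4) + (-4) + (2) + (-2) + (2) + (-2) + (0) + (0)] = 0/20 = 0
  <chi_8*chi_7, chi_2> = (1/20)[1*(4)*conj(1) + 1*(-4)*conj(1) + 2*(1)*conj(1) + 2*(-1)*conj(1) + 2*(1)*conj(1) + 2*(-1)*conj(1) + 5*(0)*conj(-1) + 5*(0)*conj(-1)]
      = (1/20)[(4) + (-4) + (2) + (-2) + (2) + (-2) + (0) + (0)] = 0/20 = 0
  <chi_8*chi_7, chi_3> = (1/20)[1*(4)*conj(1) + 1*(-4)*conj(-1) + 2*(1)*conj(-1) + 2*(-1)*conj(1) + 2*(1)*conj(-1) + 2*(-1)*conj(1) + 5*(0)*conj(1) + 5*(0)*conj(-1)]
      = (1/20)[(4) + (4) + (-2) + (-2) + (-2) + (-2) + (0) + (0)] = 0/20 = 0
  <chi_8*chi_7, chi_4> = (1/20)[1*(4)*conj(1) + 1*(-4)*conj(-1) + 2*(1)*conj(-1) + 2*(-1)*conj(1) + 2*(1)*conj(-1) + 2*(-1)*conj(1) + 5*(0)*conj(-1) + 5*(0)*conj(1)]
      = (1/20)[(4) + (4) + (-2) + (-2) + (-2) + (-2) + (0) + (0)] = 0/20 = 0
  <chi_8*chi_7, chi_5> = (1/20)[1*(4)*conj(2) + 1*(-4)*conj(-2) + 2*(1)*conj(1/2 + sqrt(5)/2) + 2*(-1)*conj(-1/2 + sqrt(5)/2) + 2*(1)*conj(1/2 - sqrt(5)/2) + 2*(-1)*conj(-sqrt(5)/2 - 1/2) + 5*(0)*conj(0) + 5*(0)*conj(0)]
      = (1/20)[(8) + (8) + (1 + sqrt(5)) + (1 - sqrt(5)) + (1 - sqrt(5)) + (1 + sqrt(5)) + (0) + (0)] = 20/20 = 1
  <chi_8*chi_7, chi_6> = (1/20)[1*(4)*conj(2) + 1*(-4)*conj(2) + 2*(1)*conj(-1/2 + sqrt(5)/2) + 2*(-1)*conj(-sqrt(5)/2 - 1/2) + 2*(1)*conj(-sqrt(5)/2 - 1/2) + 2*(-1)*conj(-1/2 + sqrt(5)/2) + 5*(0)*conj(0) + 5*(0)*conj(0)]
      = (1/20)[(8) + (-8) + (-1 + sqrt(5)) + (1 + sqrt(5)) + (-sqrt(5) - 1) + (1 - sqrt(5)) + (0) + (0)] = 0/20 = 0
  <chi_8*chi_7, chi_7> = (1/20)[1*(4)*conj(2) + 1*(-4)*conj(-2) + 2*(1)*conj(1/2 - sqrt(5)/2) + 2*(-1)*conj(-sqrt(5)/2 - 1/2) + 2*(1)*conj(1/2 + sqrt(5)/2) + 2*(-1)*conj(-1/2 + sqrt(5)/2) + 5*(0)*conj(0) + 5*(0)*conj(0)]
      = (1/20)[(8) + (8) + (1 - sqrt(5)) + (1 + sqrt(5)) + (1 + sqrt(5)) + (1 - sqrt(5)) + (0) + (0)] = 20/20 = 1
  <chi_8*chi_7, chi_8> = (1/20)[1*(4)*conj(2) + 1*(-4)*conj(2) + 2*(1)*conj(-sqrt(5)/2 - 1/2) + 2*(-1)*conj(-1/2 + sqrt(5)/2) + 2*(1)*conj(-1/2 + sqrt(5)/2) + 2*(-1)*conj(-sqrt(5)/2 - 1/2) + 5*(0)*conj(0) + 5*(0)*conj(0)]
      = (1/20)[(8) + (-8) + (-sqrt(5) - 1) + (1 - sqrt(5)) + (-1 + sqrt(5)) + (1 + sqrt(5)) + (0) + (0)] = 0/20 = 0
Hence the multiplicities are chi_5: 1, chi_7: 1. Dimension check: dim(chi_8)*dim(chi_7) = 2*2 = 4 and sum (mult * dim) = 1*2 + 1*2 = 4.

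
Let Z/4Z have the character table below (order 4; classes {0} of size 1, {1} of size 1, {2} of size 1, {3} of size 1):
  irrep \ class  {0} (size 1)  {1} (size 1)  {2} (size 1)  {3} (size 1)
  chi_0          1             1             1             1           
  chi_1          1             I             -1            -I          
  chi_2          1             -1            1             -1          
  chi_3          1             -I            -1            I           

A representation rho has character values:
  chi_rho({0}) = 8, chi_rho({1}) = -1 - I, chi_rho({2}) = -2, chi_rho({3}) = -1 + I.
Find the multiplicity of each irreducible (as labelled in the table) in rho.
Multiplicities: chi_0: 1, chi_1: 2, chi_2: 2, chi_3: 3.

Working: Use <chi_rho, chi> = (1/|G|) sum_C |C| * chi_rho(C) * conj(chi(C)) with |G| = 4 for each irreducible chi in the table:
  <chi_rho, chi_0> = (1/4)[1*(8)*conj(1) + 1*(-1 - I)*conj(1) + 1*(-2)*conj(1) + 1*(-1 + I)*conj(1)]
      = (1/4)[(8) + (-1 - I) + (-2) + (-1 + I)] = 4/4 = 1
  <chi_rho, chi_1> = (1/4)[1*(8)*conj(1) + 1*(-1 - I)*conj(I) + 1*(-2)*conj(-1) + 1*(-1 + I)*conj(-I)]
      = (1/4)[(8) + (-1 + I) + (2) + (-1 - I)] = 8/4 = 2
  <chi_rho, chi_2> = (1/4)[1*(8)*conj(1) + 1*(-1 - I)*conj(-1) + 1*(-2)*conj(1) + 1*(-1 + I)*conj(-1)]
      = (1/4)[(8) + (1 + I) + (-2) + (1 - I)] = 8/4 = 2
  <chi_rho, chi_3> = (1/4)[1*(8)*conj(1) + 1*(-1 - I)*conj(-I) + 1*(-2)*conj(-1) + 1*(-1 + I)*conj(I)]
      = (1/4)[(8) + (1 - I) + (2) + (1 + I)] = 12/4 = 3
(Exp terms are combined using exp(i*s)*conj(exp(i*t)) = exp(i*(s-t)), and sums of them are collapsed using the identity that for every m > 1 the m distinct m-th roots of unity sum to 0, e.g. 1 + exp(2*I*pi/3) + exp(-2*I*pi/3) = 0.)
Dimension check: dim(rho) = sum (mult * dim) = 1*1 + 2*1 + 2*1 + 3*1 = 8 = chi_rho(e) = 8.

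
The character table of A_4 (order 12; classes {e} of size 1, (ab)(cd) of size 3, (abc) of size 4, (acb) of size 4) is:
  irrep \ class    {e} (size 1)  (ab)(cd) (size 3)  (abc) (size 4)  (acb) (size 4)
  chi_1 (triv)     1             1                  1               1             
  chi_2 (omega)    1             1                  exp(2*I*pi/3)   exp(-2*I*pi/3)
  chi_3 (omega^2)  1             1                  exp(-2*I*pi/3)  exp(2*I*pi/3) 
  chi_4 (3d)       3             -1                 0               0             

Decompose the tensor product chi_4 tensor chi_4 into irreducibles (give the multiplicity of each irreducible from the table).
chi_4 tensor chi_4 = chi_1 + chi_2 + chi_3 + 2*chi_4 (all other irreducibles have multiplicity 0).

Details: The character of a tensor product is the pointwise product (chi_4 * chi_4)(C) = chi_4(C) * chi_4(C):
  {e}: (3)*(3), (ab)(cd): (-1)*(-1), (abc): (0)*(0), (acb): (0)*(0)
so (chi_4 * chi_4) takes values
  {e} -> 9, (ab)(cd) -> 1, (abc) -> 0, (acb) -> 0.
Now take the inner product of this character with each irreducible chi from the table, <chi_4*chi_4, chi> = (1/12) sum_C |C| (chi_4*chi_4)(C) conj(chi(C)):
  <chi_4*chi_4, chi_1> = (1/12)[1*(9)*conj(1) + 3*(1)*conj(1) + 4*(0)*conj(1) + 4*(0)*conj(1)]
      = (1/12)[(9) + (3) + (0) + (0)] = 12/12 = 1
  <chi_4*chi_4, chi_2> = (1/12)[1*(9)*conj(1) + 3*(1)*conj(1) + 4*(0)*conj(exp(2*I*pi/3)) + 4*(0)*conj(exp(-2*I*pi/3))]
      = (1/12)[(9) + (3) + (0) + (0)] = 12/12 = 1
  <chi_4*chi_4, chi_3> = (1/12)[1*(9)*conj(1) + 3*(1)*conj(1) + 4*(0)*conj(exp(-2*I*pi/3)) + 4*(0)*conj(exp(2*I*pi/3))]
      = (1/12)[(9) + (3) + (0) + (0)] = 12/12 = 1
  <chi_4*chi_4, chi_4> = (1/12)[1*(9)*conj(3) + 3*(1)*conj(-1) + 4*(0)*conj(0) + 4*(0)*conj(0)]
      = (1/12)[(27) + (-3) + (0) + (0)] = 24/12 = 2
(Exp terms are combined using exp(i*s)*conj(exp(i*t)) = exp(i*(s-t)), and sums of them are collapsed using the identity that for every m > 1 the m distinct m-th roots of unity sum to 0, e.g. 1 + exp(2*I*pi/3) + exp(-2*I*pi/3) = 0.)
Hence the multiplicities are chi_1: 1, chi_2: 1, chi_3: 1, chi_4: 2. Dimension check: dim(chi_4)*dim(chi_4) = 3*3 = 9 and sum (mult * dim) = 1*1 + 1*1 + 1*1 + 2*3 = 9.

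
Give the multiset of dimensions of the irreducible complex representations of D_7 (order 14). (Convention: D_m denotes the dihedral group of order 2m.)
Dimensions: 1, 1, 2, 2, 2

Proof sketch: There are 5 irreducibles (= number of conjugacy classes). Their dimensions d_i satisfy sum d_i^2 = |G| = 14: 1 + 1 + 4 + 4 + 4 = 14.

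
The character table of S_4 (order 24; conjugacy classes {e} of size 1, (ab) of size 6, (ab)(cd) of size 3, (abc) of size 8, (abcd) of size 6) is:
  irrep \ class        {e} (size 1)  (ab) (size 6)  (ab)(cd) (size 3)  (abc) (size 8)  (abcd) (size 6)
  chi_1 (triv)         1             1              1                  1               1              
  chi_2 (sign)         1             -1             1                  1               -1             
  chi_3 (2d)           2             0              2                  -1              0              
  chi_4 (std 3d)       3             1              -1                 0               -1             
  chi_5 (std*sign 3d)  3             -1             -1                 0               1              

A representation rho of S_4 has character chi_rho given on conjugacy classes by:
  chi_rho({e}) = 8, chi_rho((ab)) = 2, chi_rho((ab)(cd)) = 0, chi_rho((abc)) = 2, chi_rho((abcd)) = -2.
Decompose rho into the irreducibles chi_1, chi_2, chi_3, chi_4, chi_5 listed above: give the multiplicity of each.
Multiplicities: chi_1: 1, chi_2: 1, chi_3: 0, chi_4: 2, chi_5: 0.

Explanation: Use <chi_rho, chi> = (1/|G|) sum_C |C| * chi_rho(C) * conj(chi(C)) with |G| = 24 for each irreducible chi in the table:
  <chi_rho, chi_1> = (1/24)[1*(8)*conj(1) + 6*(2)*conj(1) + 3*(0)*conj(1) + 8*(2)*conj(1) + 6*(-2)*conj(1)]
      = (1/24)[(8) + (12) + (0) + (16) + (-12)] = 24/24 = 1
  <chi_rho, chi_2> = (1/24)[1*(8)*conj(1) + 6*(2)*conj(-1) + 3*(0)*conj(1) + 8*(2)*conj(1) + 6*(-2)*conj(-1)]
      = (1/24)[(8) + (-12) + (0) + (16) + (12)] = 24/24 = 1
  <chi_rho, chi_3> = (1/24)[1*(8)*conj(2) + 6*(2)*conj(0) + 3*(0)*conj(2) + 8*(2)*conj(-1) + 6*(-2)*conj(0)]
      = (1/24)[(16) + (0) + (0) + (-16) + (0)] = 0/24 = 0
  <chi_rho, chi_4> = (1/24)[1*(8)*conj(3) + 6*(2)*conj(1) + 3*(0)*conj(-1) + 8*(2)*conj(0) + 6*(-2)*conj(-1)]
      = (1/24)[(24) + (12) + (0) + (0) + (12)] = 48/24 = 2
  <chi_rho, chi_5> = (1/24)[1*(8)*conj(3) + 6*(2)*conj(-1) + 3*(0)*conj(-1) + 8*(2)*conj(0) + 6*(-2)*conj(1)]
      = (1/24)[(24) + (-12) + (0) + (0) + (-12)] = 0/24 = 0
Dimension check: dim(rho) = sum (mult * dim) = 1*1 + 1*1 + 0*2 + 2*3 + 0*3 = 8 = chi_rho(e) = 8.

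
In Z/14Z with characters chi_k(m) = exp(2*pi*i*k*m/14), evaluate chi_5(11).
chi_5(11) = zeta_14^55 = exp(-I*pi/7)

Details: chi_5(11) = zeta_14^(5*11) = zeta_14^55. Since zeta_14^14 = 1, this equals zeta_14^13 = exp(2*pi*i*13/14) = exp(-I*pi/7).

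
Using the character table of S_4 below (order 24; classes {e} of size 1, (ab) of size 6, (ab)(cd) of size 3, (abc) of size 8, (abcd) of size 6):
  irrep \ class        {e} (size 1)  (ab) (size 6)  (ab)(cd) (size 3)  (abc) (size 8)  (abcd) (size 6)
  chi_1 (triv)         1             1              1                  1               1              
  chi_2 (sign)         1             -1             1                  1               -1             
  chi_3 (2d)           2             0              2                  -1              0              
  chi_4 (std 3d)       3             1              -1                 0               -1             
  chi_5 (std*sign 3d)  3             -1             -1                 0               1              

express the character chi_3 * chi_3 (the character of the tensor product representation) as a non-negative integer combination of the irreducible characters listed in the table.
chi_3 tensor chi_3 = chi_1 + chi_2 + chi_3 (all other irreducibles have multiplicity 0).

The character of a tensor product is the pointwise product (chi_3 * chi_3)(C) = chi_3(C) * chi_3(C):
  {e}: (2)*(2), (ab): (0)*(0), (ab)(cd): (2)*(2), (abc): (-1)*(-1), (abcd): (0)*(0)
so (chi_3 * chi_3) takes values
  {e} -> 4, (ab) -> 0, (ab)(cd) -> 4, (abc) -> 1, (abcd) -> 0.
Now take the inner product of this character with each irreducible chi from the table, <chi_3*chi_3, chi> = (1/24) sum_C |C| (chi_3*chi_3)(C) conj(chi(C)):
  <chi_3*chi_3, chi_1> = (1/24)[1*(4)*conj(1) + 6*(0)*conj(1) + 3*(4)*conj(1) + 8*(1)*conj(1) + 6*(0)*conj(1)]
      = (1/24)[(4) + (0) + (12) + (8) + (0)] = 24/24 = 1
  <chi_3*chi_3, chi_2> = (1/24)[1*(4)*conj(1) + 6*(0)*conj(-1) + 3*(4)*conj(1) + 8*(1)*conj(1) + 6*(0)*conj(-1)]
      = (1/24)[(4) + (0) + (12) + (8) + (0)] = 24/24 = 1
  <chi_3*chi_3, chi_3> = (1/24)[1*(4)*conj(2) + 6*(0)*conj(0) + 3*(4)*conj(2) + 8*(1)*conj(-1) + 6*(0)*conj(0)]
      = (1/24)[(8) + (0) + (24) + (-8) + (0)] = 24/24 = 1
  <chi_3*chi_3, chi_4> = (1/24)[1*(4)*conj(3) + 6*(0)*conj(1) + 3*(4)*conj(-1) + 8*(1)*conj(0) + 6*(0)*conj(-1)]
      = (1/24)[(12) + (0) + (-12) + (0) + (0)] = 0/24 = 0
  <chi_3*chi_3, chi_5> = (1/24)[1*(4)*conj(3) + 6*(0)*conj(-1) + 3*(4)*conj(-1) + 8*(1)*conj(0) + 6*(0)*conj(1)]
      = (1/24)[(12) + (0) + (-12) + (0) + (0)] = 0/24 = 0
Hence the multiplicities are chi_1: 1, chi_2: 1, chi_3: 1. Dimension check: dim(chi_3)*dim(chi_3) = 2*2 = 4 and sum (mult * dim) = 1*1 + 1*1 + 1*2 = 4.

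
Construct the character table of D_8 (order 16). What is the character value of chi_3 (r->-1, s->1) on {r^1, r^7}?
Conjugacy classes: {e} of size 1, {r^4} of size 1, {r^1, r^7} of size 2, {r^2, r^6} of size 2, {r^3, r^5} of size 2, {s, sr^2, ...} of size 4, {sr, sr^3, ...} of size 4.
Character table:
  irrep \ class              {e} (size 1)  {r^4} (size 1)  {r^1, r^7} (size 2)  {r^2, r^6} (size 2)  {r^3, r^5} (size 2)  {s, sr^2, ...} (size 4)  {sr, sr^3, ...} (size 4)
  chi_1 (triv)               1             1               1                    1                    1                    1                        1                       
  chi_2 (sign: r->1, s->-1)  1             1               1                    1                    1                    -1                       -1                      
  chi_3 (r->-1, s->1)        1             1               -1                   1                    -1                   1                        -1                      
  chi_4 (r->-1, s->-1)       1             1               -1                   1                    -1                   -1                       1                       
  chi_5 (2d, j=1)            2             -2              sqrt(2)              0                    -sqrt(2)             0                        0                       
  chi_6 (2d, j=2)            2             2               0                    -2                   0                    0                        0                       
  chi_7 (2d, j=3)            2             -2              -sqrt(2)             0                    sqrt(2)              0                        0                       

Spot check: chi_3 (r->-1, s->1) on {r^1, r^7} = -1.

D_8 has order 2*8 = 16 with 7 conjugacy classes, hence 7 irreducibles. Sum of squared dims 1 + 1 + 1 + 1 + 4 + 4 + 4 = 16 = |G|. Linear characters come from the abelianisation; the 2-dimensional irreps have character r^k -> 2*cos(2*pi*j*k/8), reflections -> 0.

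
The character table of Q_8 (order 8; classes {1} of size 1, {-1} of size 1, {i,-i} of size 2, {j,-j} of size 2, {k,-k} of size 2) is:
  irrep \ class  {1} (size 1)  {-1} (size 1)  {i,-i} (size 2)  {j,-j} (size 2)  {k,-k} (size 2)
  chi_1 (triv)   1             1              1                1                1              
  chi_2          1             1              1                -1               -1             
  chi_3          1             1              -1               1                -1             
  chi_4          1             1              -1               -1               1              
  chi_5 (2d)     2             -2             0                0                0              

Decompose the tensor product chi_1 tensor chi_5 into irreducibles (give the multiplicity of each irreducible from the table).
chi_1 tensor chi_5 = chi_5 (all other irreducibles have multiplicity 0).

Reasoning: The character of a tensor product is the pointwise product (chi_1 * chi_5)(C) = chi_1(C) * chi_5(C):
  {1}: (1)*(2), {-1}: (1)*(-2), {i,-i}: (1)*(0), {j,-j}: (1)*(0), {k,-k}: (1)*(0)
so (chi_1 * chi_5) takes values
  {1} -> 2, {-1} -> -2, {i,-i} -> 0, {j,-j} -> 0, {k,-k} -> 0.
Now take the inner product of this character with each irreducible chi from the table, <chi_1*chi_5, chi> = (1/8) sum_C |C| (chi_1*chi_5)(C) conj(chi(C)):
  <chi_1*chi_5, chi_1> = (1/8)[1*(2)*conj(1) + 1*(-2)*conj(1) + 2*(0)*conj(1) + 2*(0)*conj(1) + 2*(0)*conj(1)]
      = (1/8)[(2) + (-2) + (0) + (0) + (0)] = 0/8 = 0
  <chi_1*chi_5, chi_2> = (1/8)[1*(2)*conj(1) + 1*(-2)*conj(1) + 2*(0)*conj(1) + 2*(0)*conj(-1) + 2*(0)*conj(-1)]
      = (1/8)[(2) + (-2) + (0) + (0) + (0)] = 0/8 = 0
  <chi_1*chi_5, chi_3> = (1/8)[1*(2)*conj(1) + 1*(-2)*conj(1) + 2*(0)*conj(-1) + 2*(0)*conj(1) + 2*(0)*conj(-1)]
      = (1/8)[(2) + (-2) + (0) + (0) + (0)] = 0/8 = 0
  <chi_1*chi_5, chi_4> = (1/8)[1*(2)*conj(1) + 1*(-2)*conj(1) + 2*(0)*conj(-1) + 2*(0)*conj(-1) + 2*(0)*conj(1)]
      = (1/8)[(2) + (-2) + (0) + (0) + (0)] = 0/8 = 0
  <chi_1*chi_5, chi_5> = (1/8)[1*(2)*conj(2) + 1*(-2)*conj(-2) + 2*(0)*conj(0) + 2*(0)*conj(0) + 2*(0)*conj(0)]
      = (1/8)[(4) + (4) + (0) + (0) + (0)] = 8/8 = 1
Hence the multiplicities are chi_5: 1. Dimension check: dim(chi_1)*dim(chi_5) = 1*2 = 2 and sum (mult * dim) = 1*2 = 2.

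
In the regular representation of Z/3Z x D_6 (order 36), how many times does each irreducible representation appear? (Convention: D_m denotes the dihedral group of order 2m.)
Each irreducible V_i of dimension d_i appears with multiplicity d_i, i.e. rho_reg = (direct sum over all irreducibles V_i) d_i V_i. The irreducible dimensions for Z/3Z x D_6 are 1, 1, 1, 1, 1, 1, 1, 1, 1, 1, 1, 1, 2, 2, 2, 2, 2, 2: 12 irreducibles of dimension 1, each with multiplicity 1; 6 irreducibles of dimension 2, each with multiplicity 2. Total dimension 12*1*1 + 6*2*2 = 36 = |G|.

Explanation: General theorem: in the regular representation of a finite group G, each irreducible appears with multiplicity equal to its dimension. Check: dim(rho_reg) = sum d_i^2 = 1 + 1 + 1 + 1 + 1 + 1 + 1 + 1 + 1 + 1 + 1 + 1 + 4 + 4 + 4 + 4 + 4 + 4 = 36 = |G|.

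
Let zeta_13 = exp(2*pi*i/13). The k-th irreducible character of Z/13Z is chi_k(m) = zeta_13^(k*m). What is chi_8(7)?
chi_8(7) = zeta_13^56 = exp(8*I*pi/13)

Derivation: chi_8(7) = zeta_13^(8*7) = zeta_13^56. Since zeta_13^13 = 1, this equals zeta_13^4 = exp(2*pi*i*4/13) = exp(8*I*pi/13).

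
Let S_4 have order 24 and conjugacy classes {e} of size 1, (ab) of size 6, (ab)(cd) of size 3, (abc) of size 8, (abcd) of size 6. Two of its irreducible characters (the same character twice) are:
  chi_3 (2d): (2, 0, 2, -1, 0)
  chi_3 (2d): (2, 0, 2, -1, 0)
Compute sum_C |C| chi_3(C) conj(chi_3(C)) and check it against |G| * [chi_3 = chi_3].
Sum = 24 = |G| = 24; so <chi_3, chi_3> = 1 (norm-1 confirms irreducibility).

Derivation: Compute term by term over conjugacy classes (|C| * chi_3(C) * conj(chi_3(C))):
  1*(2)*conj(2) + 6*(0)*conj(0) + 3*(2)*conj(2) + 8*(-1)*conj(-1) + 6*(0)*conj(0)
  = (4) + (0) + (12) + (8) + (0)
  = 24.
Dividing by |G| = 24 gives 24/24 = 1, matching the row-orthogonality relation <chi_3, chi_3> = [chi_3 = chi_3].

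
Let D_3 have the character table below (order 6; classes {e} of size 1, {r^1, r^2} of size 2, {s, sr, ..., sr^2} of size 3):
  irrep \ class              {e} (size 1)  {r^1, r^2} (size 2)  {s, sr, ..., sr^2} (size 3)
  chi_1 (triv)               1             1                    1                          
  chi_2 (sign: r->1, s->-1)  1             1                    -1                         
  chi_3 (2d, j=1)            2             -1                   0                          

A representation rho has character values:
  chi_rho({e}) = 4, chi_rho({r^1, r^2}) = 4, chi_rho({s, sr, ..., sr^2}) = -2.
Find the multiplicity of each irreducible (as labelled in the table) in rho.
Multiplicities: chi_1: 1, chi_2: 3, chi_3: 0.

Details: Use <chi_rho, chi> = (1/|G|) sum_C |C| * chi_rho(C) * conj(chi(C)) with |G| = 6 for each irreducible chi in the table:
  <chi_rho, chi_1> = (1/6)[1*(4)*conj(1) + 2*(4)*conj(1) + 3*(-2)*conj(1)]
      = (1/6)[(4) + (8) + (-6)] = 6/6 = 1
  <chi_rho, chi_2> = (1/6)[1*(4)*conj(1) + 2*(4)*conj(1) + 3*(-2)*conj(-1)]
      = (1/6)[(4) + (8) + (6)] = 18/6 = 3
  <chi_rho, chi_3> = (1/6)[1*(4)*conj(2) + 2*(4)*conj(-1) + 3*(-2)*conj(0)]
      = (1/6)[(8) + (-8) + (0)] = 0/6 = 0
Dimension check: dim(rho) = sum (mult * dim) = 1*1 + 3*1 + 0*2 = 4 = chi_rho(e) = 4.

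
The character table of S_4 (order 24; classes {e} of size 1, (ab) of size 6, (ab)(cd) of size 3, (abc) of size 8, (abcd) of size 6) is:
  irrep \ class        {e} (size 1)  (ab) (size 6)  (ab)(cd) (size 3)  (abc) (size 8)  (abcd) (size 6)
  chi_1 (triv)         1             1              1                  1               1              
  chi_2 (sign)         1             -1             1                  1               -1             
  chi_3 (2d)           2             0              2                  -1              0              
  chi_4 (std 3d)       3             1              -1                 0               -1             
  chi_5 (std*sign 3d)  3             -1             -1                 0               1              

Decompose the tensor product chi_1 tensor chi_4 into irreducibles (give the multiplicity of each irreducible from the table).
chi_1 tensor chi_4 = chi_4 (all other irreducibles have multiplicity 0).

The character of a tensor product is the pointwise product (chi_1 * chi_4)(C) = chi_1(C) * chi_4(C):
  {e}: (1)*(3), (ab): (1)*(1), (ab)(cd): (1)*(-1), (abc): (1)*(0), (abcd): (1)*(-1)
so (chi_1 * chi_4) takes values
  {e} -> 3, (ab) -> 1, (ab)(cd) -> -1, (abc) -> 0, (abcd) -> -1.
Now take the inner product of this character with each irreducible chi from the table, <chi_1*chi_4, chi> = (1/24) sum_C |C| (chi_1*chi_4)(C) conj(chi(C)):
  <chi_1*chi_4, chi_1> = (1/24)[1*(3)*conj(1) + 6*(1)*conj(1) + 3*(-1)*conj(1) + 8*(0)*conj(1) + 6*(-1)*conj(1)]
      = (1/24)[(3) + (6) + (-3) + (0) + (-6)] = 0/24 = 0
  <chi_1*chi_4, chi_2> = (1/24)[1*(3)*conj(1) + 6*(1)*conj(-1) + 3*(-1)*conj(1) + 8*(0)*conj(1) + 6*(-1)*conj(-1)]
      = (1/24)[(3) + (-6) + (-3) + (0) + (6)] = 0/24 = 0
  <chi_1*chi_4, chi_3> = (1/24)[1*(3)*conj(2) + 6*(1)*conj(0) + 3*(-1)*conj(2) + 8*(0)*conj(-1) + 6*(-1)*conj(0)]
      = (1/24)[(6) + (0) + (-6) + (0) + (0)] = 0/24 = 0
  <chi_1*chi_4, chi_4> = (1/24)[1*(3)*conj(3) + 6*(1)*conj(1) + 3*(-1)*conj(-1) + 8*(0)*conj(0) + 6*(-1)*conj(-1)]
      = (1/24)[(9) + (6) + (3) + (0) + (6)] = 24/24 = 1
  <chi_1*chi_4, chi_5> = (1/24)[1*(3)*conj(3) + 6*(1)*conj(-1) + 3*(-1)*conj(-1) + 8*(0)*conj(0) + 6*(-1)*conj(1)]
      = (1/24)[(9) + (-6) + (3) + (0) + (-6)] = 0/24 = 0
Hence the multiplicities are chi_4: 1. Dimension check: dim(chi_1)*dim(chi_4) = 1*3 = 3 and sum (mult * dim) = 1*3 = 3.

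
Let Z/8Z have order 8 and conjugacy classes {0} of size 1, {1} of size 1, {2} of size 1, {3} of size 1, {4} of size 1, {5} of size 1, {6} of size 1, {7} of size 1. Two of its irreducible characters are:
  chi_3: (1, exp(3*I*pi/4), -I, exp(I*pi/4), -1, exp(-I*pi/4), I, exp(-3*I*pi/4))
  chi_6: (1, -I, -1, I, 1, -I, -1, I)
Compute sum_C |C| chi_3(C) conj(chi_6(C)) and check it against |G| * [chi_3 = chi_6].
Sum = 0; so <chi_3, chi_6> = 0 (distinct irreducibles are orthogonal).

Proof sketch: Compute term by term over conjugacy classes (|C| * chi_3(C) * conj(chi_6(C))):
  1*(1)*conj(1) + 1*(exp(3*I*pi/4))*conj(-I) + 1*(-I)*conj(-1) + 1*(exp(I*pi/4))*conj(I) + 1*(-1)*conj(1) + 1*(exp(-I*pi/4))*conj(-I) + 1*(I)*conj(-1) + 1*(exp(-3*I*pi/4))*conj(I)
  = (1) + (exp(-3*I*pi/4)) + (I) + (-exp(3*I*pi/4)) + (-1) + (exp(I*pi/4)) + (-I) + (-exp(-I*pi/4))
  = 0.
(Exp terms are combined using exp(i*s)*conj(exp(i*t)) = exp(i*(s-t)), and sums of them are collapsed using the identity that for every m > 1 the m distinct m-th roots of unity sum to 0, e.g. 1 + exp(2*I*pi/3) + exp(-2*I*pi/3) = 0.)
Dividing by |G| = 8 gives 0/8 = 0, matching the row-orthogonality relation <chi_3, chi_6> = [chi_3 = chi_6].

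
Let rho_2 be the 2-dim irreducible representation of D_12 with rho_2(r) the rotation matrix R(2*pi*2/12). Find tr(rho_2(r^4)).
chi_{rho_2}(r^4) = 2*cos(2*pi*2*4/12) = -1

Reasoning: rho_2(r^4) is rotation by angle 2*pi*2*4/12, whose trace is 2*cos(2*pi*2*4/12) = -1.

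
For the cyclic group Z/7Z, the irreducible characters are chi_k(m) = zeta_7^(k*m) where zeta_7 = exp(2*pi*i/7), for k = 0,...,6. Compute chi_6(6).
chi_6(6) = zeta_7^36 = exp(2*I*pi/7)

Proof sketch: chi_6(6) = zeta_7^(6*6) = zeta_7^36. Since zeta_7^7 = 1, this equals zeta_7^1 = exp(2*pi*i*1/7) = exp(2*I*pi/7).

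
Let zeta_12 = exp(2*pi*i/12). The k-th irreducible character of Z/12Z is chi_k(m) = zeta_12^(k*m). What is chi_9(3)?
chi_9(3) = zeta_12^27 = I

Working: chi_9(3) = zeta_12^(9*3) = zeta_12^27. Since zeta_12^12 = 1, this equals zeta_12^3 = exp(2*pi*i*3/12) = I.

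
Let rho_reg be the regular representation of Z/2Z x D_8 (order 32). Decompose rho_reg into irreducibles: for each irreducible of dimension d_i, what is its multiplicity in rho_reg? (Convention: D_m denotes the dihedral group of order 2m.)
Each irreducible V_i of dimension d_i appears with multiplicity d_i, i.e. rho_reg = (direct sum over all irreducibles V_i) d_i V_i. The irreducible dimensions for Z/2Z x D_8 are 1, 1, 1, 1, 1, 1, 1, 1, 2, 2, 2, 2, 2, 2: 8 irreducibles of dimension 1, each with multiplicity 1; 6 irreducibles of dimension 2, each with multiplicity 2. Total dimension 8*1*1 + 6*2*2 = 32 = |G|.

Argument: General theorem: in the regular representation of a finite group G, each irreducible appears with multiplicity equal to its dimension. Check: dim(rho_reg) = sum d_i^2 = 1 + 1 + 1 + 1 + 1 + 1 + 1 + 1 + 4 + 4 + 4 + 4 + 4 + 4 = 32 = |G|.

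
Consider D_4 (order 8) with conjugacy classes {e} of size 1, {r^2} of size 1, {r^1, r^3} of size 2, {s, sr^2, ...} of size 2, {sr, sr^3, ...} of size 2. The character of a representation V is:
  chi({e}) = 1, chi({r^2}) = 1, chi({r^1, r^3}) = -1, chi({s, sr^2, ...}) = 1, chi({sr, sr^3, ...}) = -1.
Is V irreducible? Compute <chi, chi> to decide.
Irreducible: <chi, chi> = 1.

Argument: <chi, chi> = (1/|G|) sum_C |C| * |chi(C)|^2 = (1/8)[1*|1|^2 + 1*|1|^2 + 2*|-1|^2 + 2*|1|^2 + 2*|-1|^2]
  = (1/8)[(1) + (1) + (2) + (2) + (2)] = 8/8 = 1.
A character is irreducible iff <chi, chi> = 1, so this representation is irreducible.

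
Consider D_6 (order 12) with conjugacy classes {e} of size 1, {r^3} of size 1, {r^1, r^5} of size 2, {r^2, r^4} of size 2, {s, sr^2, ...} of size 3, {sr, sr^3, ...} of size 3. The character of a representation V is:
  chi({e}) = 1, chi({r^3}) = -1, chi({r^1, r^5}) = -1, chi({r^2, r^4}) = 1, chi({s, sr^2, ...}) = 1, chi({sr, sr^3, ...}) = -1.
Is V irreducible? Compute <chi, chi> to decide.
Irreducible: <chi, chi> = 1.

Derivation: <chi, chi> = (1/|G|) sum_C |C| * |chi(C)|^2 = (1/12)[1*|1|^2 + 1*|-1|^2 + 2*|-1|^2 + 2*|1|^2 + 3*|1|^2 + 3*|-1|^2]
  = (1/12)[(1) + (1) + (2) + (2) + (3) + (3)] = 12/12 = 1.
A character is irreducible iff <chi, chi> = 1, so this representation is irreducible.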